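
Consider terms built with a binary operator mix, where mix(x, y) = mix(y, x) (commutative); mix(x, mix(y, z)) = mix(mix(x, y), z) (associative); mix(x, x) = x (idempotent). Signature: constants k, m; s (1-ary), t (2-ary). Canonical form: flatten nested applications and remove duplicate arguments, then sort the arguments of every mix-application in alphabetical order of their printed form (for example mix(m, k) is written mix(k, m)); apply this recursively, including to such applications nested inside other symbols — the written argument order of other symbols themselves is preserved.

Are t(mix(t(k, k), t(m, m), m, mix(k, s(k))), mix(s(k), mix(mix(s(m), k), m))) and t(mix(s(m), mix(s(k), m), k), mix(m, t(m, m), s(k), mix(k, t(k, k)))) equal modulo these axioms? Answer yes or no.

Left:  t(mix(t(k, k), t(m, m), m, mix(k, s(k))), mix(s(k), mix(mix(s(m), k), m)))
  Focus inside:  mix(t(k, k), t(m, m), m, mix(k, s(k)))
  Un-nest:  mix(t(k, k), t(m, m), m, k, s(k))
  Order the arguments:  mix(k, m, s(k), t(k, k), t(m, m))
  Rebuild:  t(mix(k, m, s(k), t(k, k), t(m, m)), mix(k, m, s(k), s(m)))
Right:  t(mix(s(m), mix(s(k), m), k), mix(m, t(m, m), s(k), mix(k, t(k, k))))
  Descend into:  mix(m, t(m, m), s(k), mix(k, t(k, k)))
  Flatten:  mix(m, t(m, m), s(k), k, t(k, k))
  Sort arguments:  mix(k, m, s(k), t(k, k), t(m, m))
  Rebuild:  t(mix(k, m, s(k), s(m)), mix(k, m, s(k), t(k, k), t(m, m)))

Answer: no — t(mix(k, m, s(k), t(k, k), t(m, m)), mix(k, m, s(k), s(m))) vs t(mix(k, m, s(k), s(m)), mix(k, m, s(k), t(k, k), t(m, m)))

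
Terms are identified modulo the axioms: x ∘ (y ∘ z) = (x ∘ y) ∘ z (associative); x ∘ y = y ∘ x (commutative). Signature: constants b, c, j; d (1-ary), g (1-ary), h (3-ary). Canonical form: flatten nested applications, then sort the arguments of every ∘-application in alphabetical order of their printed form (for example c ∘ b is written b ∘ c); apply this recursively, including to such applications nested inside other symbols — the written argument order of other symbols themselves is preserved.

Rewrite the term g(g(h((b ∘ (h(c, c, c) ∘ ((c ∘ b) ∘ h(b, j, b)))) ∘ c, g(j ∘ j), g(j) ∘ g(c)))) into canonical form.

Answer: g(g(h(b ∘ b ∘ c ∘ c ∘ h(b, j, b) ∘ h(c, c, c), g(j ∘ j), g(c) ∘ g(j))))

Derivation:
Focus inside:  (b ∘ (h(c, c, c) ∘ ((c ∘ b) ∘ h(b, j, b)))) ∘ c
Flatten:  b ∘ h(c, c, c) ∘ c ∘ b ∘ h(b, j, b) ∘ c
Order the arguments:  b ∘ b ∘ c ∘ c ∘ h(b, j, b) ∘ h(c, c, c)
Reassemble:  g(g(h(b ∘ b ∘ c ∘ c ∘ h(b, j, b) ∘ h(c, c, c), g(j ∘ j), g(c) ∘ g(j))))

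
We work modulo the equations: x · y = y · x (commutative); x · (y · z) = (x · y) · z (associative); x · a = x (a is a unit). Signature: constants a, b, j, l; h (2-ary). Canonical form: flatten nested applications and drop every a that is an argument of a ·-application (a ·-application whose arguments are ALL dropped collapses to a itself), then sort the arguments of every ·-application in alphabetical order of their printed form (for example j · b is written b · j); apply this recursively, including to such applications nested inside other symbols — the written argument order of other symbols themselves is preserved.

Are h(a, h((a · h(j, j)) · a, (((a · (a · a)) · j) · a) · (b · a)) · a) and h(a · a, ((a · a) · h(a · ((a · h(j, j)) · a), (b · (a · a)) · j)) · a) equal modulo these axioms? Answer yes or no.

Answer: yes — both canonical forms are h(a, h(h(j, j), b · j))

Derivation:
Left:  h(a, h((a · h(j, j)) · a, (((a · (a · a)) · j) · a) · (b · a)) · a)
  Work inside:  h((a · h(j, j)) · a, (((a · (a · a)) · j) · a) · (b · a)) · a
  Simplify inside:  h((a · h(j, j)) · a, (((a · (a · a)) · j) · a) · (b · a))  →  h(h(j, j), b · j)
  Drop the unit:  drop a
  Order the arguments:  h(h(j, j), b · j)
  Reassemble:  h(a, h(h(j, j), b · j))
Right:  h(a · a, ((a · a) · h(a · ((a · h(j, j)) · a), (b · (a · a)) · j)) · a)
  Descend into:  ((a · a) · h(a · ((a · h(j, j)) · a), (b · (a · a)) · j)) · a
  Merge nested applications:  a · a · h(a · ((a · h(j, j)) · a), (b · (a · a)) · j) · a
  Inside:  h(a · ((a · h(j, j)) · a), (b · (a · a)) · j)  →  h(h(j, j), b · j)
  Unit:  drop a (×3)
  Sort arguments:  h(h(j, j), b · j)
  Rebuild:  h(a, h(h(j, j), b · j))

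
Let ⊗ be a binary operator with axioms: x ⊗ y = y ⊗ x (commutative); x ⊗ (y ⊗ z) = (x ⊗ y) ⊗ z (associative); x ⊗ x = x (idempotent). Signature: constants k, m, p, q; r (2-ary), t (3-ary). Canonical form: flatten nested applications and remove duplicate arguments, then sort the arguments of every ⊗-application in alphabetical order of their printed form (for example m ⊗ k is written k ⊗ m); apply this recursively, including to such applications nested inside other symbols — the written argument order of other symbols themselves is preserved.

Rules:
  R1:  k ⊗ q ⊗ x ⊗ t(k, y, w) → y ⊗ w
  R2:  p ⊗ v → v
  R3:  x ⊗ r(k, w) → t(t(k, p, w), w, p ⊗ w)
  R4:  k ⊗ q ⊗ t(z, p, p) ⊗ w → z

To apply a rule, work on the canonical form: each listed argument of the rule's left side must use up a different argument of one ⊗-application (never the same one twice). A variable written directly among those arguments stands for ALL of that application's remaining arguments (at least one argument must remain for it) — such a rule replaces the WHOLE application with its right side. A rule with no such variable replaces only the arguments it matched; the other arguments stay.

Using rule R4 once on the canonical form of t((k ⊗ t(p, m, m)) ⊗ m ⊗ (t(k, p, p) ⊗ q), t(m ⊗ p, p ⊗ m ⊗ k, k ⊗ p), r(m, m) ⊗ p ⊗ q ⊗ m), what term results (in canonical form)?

Answer: t(k, t(m ⊗ p, k ⊗ m ⊗ p, k ⊗ p), m ⊗ p ⊗ q ⊗ r(m, m))

Derivation:
Canonical form:  t(k ⊗ m ⊗ q ⊗ t(k, p, p) ⊗ t(p, m, m), t(m ⊗ p, k ⊗ m ⊗ p, k ⊗ p), m ⊗ p ⊗ q ⊗ r(m, m))
Apply R4:  consuming k, q, t(k, p, p);  w := m ⊗ t(p, m, m), z := k
The extension variable absorbs all remaining arguments, so the whole application is rewritten.
Result:  t(k, t(m ⊗ p, k ⊗ m ⊗ p, k ⊗ p), m ⊗ p ⊗ q ⊗ r(m, m))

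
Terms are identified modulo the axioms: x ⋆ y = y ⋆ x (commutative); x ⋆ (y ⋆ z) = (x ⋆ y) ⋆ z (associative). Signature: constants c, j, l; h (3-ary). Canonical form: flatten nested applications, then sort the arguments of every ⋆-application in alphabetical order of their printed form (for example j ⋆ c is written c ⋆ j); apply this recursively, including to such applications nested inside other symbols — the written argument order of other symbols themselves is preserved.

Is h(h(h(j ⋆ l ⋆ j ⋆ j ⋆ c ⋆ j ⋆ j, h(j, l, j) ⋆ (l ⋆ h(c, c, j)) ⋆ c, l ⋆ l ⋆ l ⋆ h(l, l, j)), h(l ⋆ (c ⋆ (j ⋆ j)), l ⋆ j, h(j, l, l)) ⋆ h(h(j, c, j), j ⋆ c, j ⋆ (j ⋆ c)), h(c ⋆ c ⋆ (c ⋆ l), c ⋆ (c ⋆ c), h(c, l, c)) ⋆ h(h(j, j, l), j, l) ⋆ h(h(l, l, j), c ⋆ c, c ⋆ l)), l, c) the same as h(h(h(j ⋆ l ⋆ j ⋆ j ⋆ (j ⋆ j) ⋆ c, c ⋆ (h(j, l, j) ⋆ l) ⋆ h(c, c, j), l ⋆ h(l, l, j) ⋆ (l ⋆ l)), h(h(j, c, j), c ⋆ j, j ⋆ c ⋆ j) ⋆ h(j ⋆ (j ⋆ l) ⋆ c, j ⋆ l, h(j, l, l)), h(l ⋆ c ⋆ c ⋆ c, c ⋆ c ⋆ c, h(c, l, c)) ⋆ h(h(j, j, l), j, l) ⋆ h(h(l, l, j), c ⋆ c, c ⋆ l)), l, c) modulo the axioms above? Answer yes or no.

Answer: yes — both canonical forms are h(h(h(c ⋆ j ⋆ j ⋆ j ⋆ j ⋆ j ⋆ l, c ⋆ h(c, c, j) ⋆ h(j, l, j) ⋆ l, h(l, l, j) ⋆ l ⋆ l ⋆ l), h(c ⋆ j ⋆ j ⋆ l, j ⋆ l, h(j, l, l)) ⋆ h(h(j, c, j), c ⋆ j, c ⋆ j ⋆ j), h(c ⋆ c ⋆ c ⋆ l, c ⋆ c ⋆ c, h(c, l, c)) ⋆ h(h(j, j, l), j, l) ⋆ h(h(l, l, j), c ⋆ c, c ⋆ l)), l, c)

Derivation:
Left:  h(h(h(j ⋆ l ⋆ j ⋆ j ⋆ c ⋆ j ⋆ j, h(j, l, j) ⋆ (l ⋆ h(c, c, j)) ⋆ c, l ⋆ l ⋆ l ⋆ h(l, l, j)), h(l ⋆ (c ⋆ (j ⋆ j)), l ⋆ j, h(j, l, l)) ⋆ h(h(j, c, j), j ⋆ c, j ⋆ (j ⋆ c)), h(c ⋆ c ⋆ (c ⋆ l), c ⋆ (c ⋆ c), h(c, l, c)) ⋆ h(h(j, j, l), j, l) ⋆ h(h(l, l, j), c ⋆ c, c ⋆ l)), l, c)
  Focus inside:  h(c ⋆ c ⋆ (c ⋆ l), c ⋆ (c ⋆ c), h(c, l, c)) ⋆ h(h(j, j, l), j, l) ⋆ h(h(l, l, j), c ⋆ c, c ⋆ l)
  Canonicalize subterm:  h(c ⋆ c ⋆ (c ⋆ l), c ⋆ (c ⋆ c), h(c, l, c))  →  h(c ⋆ c ⋆ c ⋆ l, c ⋆ c ⋆ c, h(c, l, c))
  Sort arguments:  h(c ⋆ c ⋆ c ⋆ l, c ⋆ c ⋆ c, h(c, l, c)) ⋆ h(h(j, j, l), j, l) ⋆ h(h(l, l, j), c ⋆ c, c ⋆ l)
  Reassemble:  h(h(h(c ⋆ j ⋆ j ⋆ j ⋆ j ⋆ j ⋆ l, c ⋆ h(c, c, j) ⋆ h(j, l, j) ⋆ l, h(l, l, j) ⋆ l ⋆ l ⋆ l), h(c ⋆ j ⋆ j ⋆ l, j ⋆ l, h(j, l, l)) ⋆ h(h(j, c, j), c ⋆ j, c ⋆ j ⋆ j), h(c ⋆ c ⋆ c ⋆ l, c ⋆ c ⋆ c, h(c, l, c)) ⋆ h(h(j, j, l), j, l) ⋆ h(h(l, l, j), c ⋆ c, c ⋆ l)), l, c)
Right:  h(h(h(j ⋆ l ⋆ j ⋆ j ⋆ (j ⋆ j) ⋆ c, c ⋆ (h(j, l, j) ⋆ l) ⋆ h(c, c, j), l ⋆ h(l, l, j) ⋆ (l ⋆ l)), h(h(j, c, j), c ⋆ j, j ⋆ c ⋆ j) ⋆ h(j ⋆ (j ⋆ l) ⋆ c, j ⋆ l, h(j, l, l)), h(l ⋆ c ⋆ c ⋆ c, c ⋆ c ⋆ c, h(c, l, c)) ⋆ h(h(j, j, l), j, l) ⋆ h(h(l, l, j), c ⋆ c, c ⋆ l)), l, c)
  Focus inside:  h(l ⋆ c ⋆ c ⋆ c, c ⋆ c ⋆ c, h(c, l, c)) ⋆ h(h(j, j, l), j, l) ⋆ h(h(l, l, j), c ⋆ c, c ⋆ l)
  Simplify inside:  h(l ⋆ c ⋆ c ⋆ c, c ⋆ c ⋆ c, h(c, l, c))  →  h(c ⋆ c ⋆ c ⋆ l, c ⋆ c ⋆ c, h(c, l, c))
  Sort:  h(c ⋆ c ⋆ c ⋆ l, c ⋆ c ⋆ c, h(c, l, c)) ⋆ h(h(j, j, l), j, l) ⋆ h(h(l, l, j), c ⋆ c, c ⋆ l)
  Rebuild:  h(h(h(c ⋆ j ⋆ j ⋆ j ⋆ j ⋆ j ⋆ l, c ⋆ h(c, c, j) ⋆ h(j, l, j) ⋆ l, h(l, l, j) ⋆ l ⋆ l ⋆ l), h(c ⋆ j ⋆ j ⋆ l, j ⋆ l, h(j, l, l)) ⋆ h(h(j, c, j), c ⋆ j, c ⋆ j ⋆ j), h(c ⋆ c ⋆ c ⋆ l, c ⋆ c ⋆ c, h(c, l, c)) ⋆ h(h(j, j, l), j, l) ⋆ h(h(l, l, j), c ⋆ c, c ⋆ l)), l, c)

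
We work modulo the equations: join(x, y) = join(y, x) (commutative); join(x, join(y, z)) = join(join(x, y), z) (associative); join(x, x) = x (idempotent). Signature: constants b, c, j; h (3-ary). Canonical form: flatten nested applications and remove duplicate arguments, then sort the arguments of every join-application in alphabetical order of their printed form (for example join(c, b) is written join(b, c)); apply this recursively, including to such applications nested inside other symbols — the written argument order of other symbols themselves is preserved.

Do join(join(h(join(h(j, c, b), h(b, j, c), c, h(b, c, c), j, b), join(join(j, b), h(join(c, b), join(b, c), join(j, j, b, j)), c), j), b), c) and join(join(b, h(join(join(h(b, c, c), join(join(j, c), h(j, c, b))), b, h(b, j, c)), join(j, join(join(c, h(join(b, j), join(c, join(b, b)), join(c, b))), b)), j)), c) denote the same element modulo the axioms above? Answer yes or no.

Left:  join(join(h(join(h(j, c, b), h(b, j, c), c, h(b, c, c), j, b), join(join(j, b), h(join(c, b), join(b, c), join(j, j, b, j)), c), j), b), c)
  Flatten:  join(h(join(h(j, c, b), h(b, j, c), c, h(b, c, c), j, b), join(join(j, b), h(join(c, b), join(b, c), join(j, j, b, j)), c), j), b, c)
  Canonicalize subterm:  h(join(h(j, c, b), h(b, j, c), c, h(b, c, c), j, b), join(join(j, b), h(join(c, b), join(b, c), join(j, j, b, j)), c), j)  →  h(join(b, c, h(b, c, c), h(b, j, c), h(j, c, b), j), join(b, c, h(join(b, c), join(b, c), join(b, j)), j), j)
  Order the arguments:  join(b, c, h(join(b, c, h(b, c, c), h(b, j, c), h(j, c, b), j), join(b, c, h(join(b, c), join(b, c), join(b, j)), j), j))
Right:  join(join(b, h(join(join(h(b, c, c), join(join(j, c), h(j, c, b))), b, h(b, j, c)), join(j, join(join(c, h(join(b, j), join(c, join(b, b)), join(c, b))), b)), j)), c)
  Merge nested applications:  join(b, h(join(join(h(b, c, c), join(join(j, c), h(j, c, b))), b, h(b, j, c)), join(j, join(join(c, h(join(b, j), join(c, join(b, b)), join(c, b))), b)), j), c)
  Simplify inside:  h(join(join(h(b, c, c), join(join(j, c), h(j, c, b))), b, h(b, j, c)), join(j, join(join(c, h(join(b, j), join(c, join(b, b)), join(c, b))), b)), j)  →  h(join(b, c, h(b, c, c), h(b, j, c), h(j, c, b), j), join(b, c, h(join(b, j), join(b, c), join(b, c)), j), j)
  Order the arguments:  join(b, c, h(join(b, c, h(b, c, c), h(b, j, c), h(j, c, b), j), join(b, c, h(join(b, j), join(b, c), join(b, c)), j), j))

Answer: no — join(b, c, h(join(b, c, h(b, c, c), h(b, j, c), h(j, c, b), j), join(b, c, h(join(b, c), join(b, c), join(b, j)), j), j)) vs join(b, c, h(join(b, c, h(b, c, c), h(b, j, c), h(j, c, b), j), join(b, c, h(join(b, j), join(b, c), join(b, c)), j), j))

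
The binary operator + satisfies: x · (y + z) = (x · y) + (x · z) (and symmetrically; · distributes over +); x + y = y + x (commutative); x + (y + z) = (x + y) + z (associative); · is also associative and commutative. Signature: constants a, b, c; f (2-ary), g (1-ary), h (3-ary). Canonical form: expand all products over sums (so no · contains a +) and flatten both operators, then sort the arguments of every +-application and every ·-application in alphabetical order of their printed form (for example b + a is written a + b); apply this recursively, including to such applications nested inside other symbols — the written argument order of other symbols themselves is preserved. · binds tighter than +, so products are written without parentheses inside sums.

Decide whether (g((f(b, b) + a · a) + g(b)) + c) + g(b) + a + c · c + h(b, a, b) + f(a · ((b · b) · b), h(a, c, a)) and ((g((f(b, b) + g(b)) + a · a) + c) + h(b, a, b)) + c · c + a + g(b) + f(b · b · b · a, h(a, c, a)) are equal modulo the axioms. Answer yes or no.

Left:  (g((f(b, b) + a · a) + g(b)) + c) + g(b) + a + c · c + h(b, a, b) + f(a · ((b · b) · b), h(a, c, a))
  Merge nested applications:  g(a · a + f(b, b) + g(b)) + c + g(b) + a + c · c + h(b, a, b) + f(a · b · b · b, h(a, c, a))
  Order the arguments:  a + c + c · c + f(a · b · b · b, h(a, c, a)) + g(a · a + f(b, b) + g(b)) + g(b) + h(b, a, b)
Right:  ((g((f(b, b) + g(b)) + a · a) + c) + h(b, a, b)) + c · c + a + g(b) + f(b · b · b · a, h(a, c, a))
  Merge nested applications:  g(a · a + f(b, b) + g(b)) + c + h(b, a, b) + c · c + a + g(b) + f(a · b · b · b, h(a, c, a))
  Order the arguments:  a + c + c · c + f(a · b · b · b, h(a, c, a)) + g(a · a + f(b, b) + g(b)) + g(b) + h(b, a, b)

Answer: yes — both canonical forms are a + c + c · c + f(a · b · b · b, h(a, c, a)) + g(a · a + f(b, b) + g(b)) + g(b) + h(b, a, b)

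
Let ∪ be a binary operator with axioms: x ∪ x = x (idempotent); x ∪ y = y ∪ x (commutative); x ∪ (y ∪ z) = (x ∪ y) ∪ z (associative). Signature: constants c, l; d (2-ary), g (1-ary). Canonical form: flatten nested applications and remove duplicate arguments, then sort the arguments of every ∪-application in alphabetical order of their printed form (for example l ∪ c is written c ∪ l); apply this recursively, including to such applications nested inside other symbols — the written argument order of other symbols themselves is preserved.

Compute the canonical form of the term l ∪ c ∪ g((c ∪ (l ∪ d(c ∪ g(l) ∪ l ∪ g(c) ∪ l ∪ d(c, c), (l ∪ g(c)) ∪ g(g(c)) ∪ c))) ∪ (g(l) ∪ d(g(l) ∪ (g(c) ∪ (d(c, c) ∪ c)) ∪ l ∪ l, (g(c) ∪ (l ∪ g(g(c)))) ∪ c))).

Answer: c ∪ g(c ∪ d(c ∪ d(c, c) ∪ g(c) ∪ g(l) ∪ l, c ∪ g(c) ∪ g(g(c)) ∪ l) ∪ g(l) ∪ l) ∪ l

Derivation:
Canonicalize subterm:  g((c ∪ (l ∪ d(c ∪ g(l) ∪ l ∪ g(c) ∪ l ∪ d(c, c), (l ∪ g(c)) ∪ g(g(c)) ∪ c))) ∪ (g(l) ∪ d(g(l) ∪ (g(c) ∪ (d(c, c) ∪ c)) ∪ l ∪ l, (g(c) ∪ (l ∪ g(g(c)))) ∪ c)))  →  g(c ∪ d(c ∪ d(c, c) ∪ g(c) ∪ g(l) ∪ l, c ∪ g(c) ∪ g(g(c)) ∪ l) ∪ g(l) ∪ l)
Sort:  c ∪ g(c ∪ d(c ∪ d(c, c) ∪ g(c) ∪ g(l) ∪ l, c ∪ g(c) ∪ g(g(c)) ∪ l) ∪ g(l) ∪ l) ∪ l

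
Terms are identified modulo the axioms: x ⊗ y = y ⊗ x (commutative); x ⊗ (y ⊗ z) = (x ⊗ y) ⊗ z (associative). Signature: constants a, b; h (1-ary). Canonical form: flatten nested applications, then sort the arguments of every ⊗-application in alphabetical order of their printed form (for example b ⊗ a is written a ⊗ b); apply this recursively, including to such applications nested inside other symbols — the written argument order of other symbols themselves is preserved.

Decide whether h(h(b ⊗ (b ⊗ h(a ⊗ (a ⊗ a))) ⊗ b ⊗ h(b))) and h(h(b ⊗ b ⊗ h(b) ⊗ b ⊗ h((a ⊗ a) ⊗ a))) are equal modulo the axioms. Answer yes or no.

Answer: yes — both canonical forms are h(h(b ⊗ b ⊗ b ⊗ h(a ⊗ a ⊗ a) ⊗ h(b)))

Derivation:
Left:  h(h(b ⊗ (b ⊗ h(a ⊗ (a ⊗ a))) ⊗ b ⊗ h(b)))
  Focus inside:  b ⊗ (b ⊗ h(a ⊗ (a ⊗ a))) ⊗ b ⊗ h(b)
  Un-nest:  b ⊗ b ⊗ h(a ⊗ (a ⊗ a)) ⊗ b ⊗ h(b)
  Canonicalize subterm:  h(a ⊗ (a ⊗ a))  →  h(a ⊗ a ⊗ a)
  Sort arguments:  b ⊗ b ⊗ b ⊗ h(a ⊗ a ⊗ a) ⊗ h(b)
  Put back:  h(h(b ⊗ b ⊗ b ⊗ h(a ⊗ a ⊗ a) ⊗ h(b)))
Right:  h(h(b ⊗ b ⊗ h(b) ⊗ b ⊗ h((a ⊗ a) ⊗ a)))
  Focus inside:  b ⊗ b ⊗ h(b) ⊗ b ⊗ h((a ⊗ a) ⊗ a)
  Canonicalize subterm:  h((a ⊗ a) ⊗ a)  →  h(a ⊗ a ⊗ a)
  Sort:  b ⊗ b ⊗ b ⊗ h(a ⊗ a ⊗ a) ⊗ h(b)
  Reassemble:  h(h(b ⊗ b ⊗ b ⊗ h(a ⊗ a ⊗ a) ⊗ h(b)))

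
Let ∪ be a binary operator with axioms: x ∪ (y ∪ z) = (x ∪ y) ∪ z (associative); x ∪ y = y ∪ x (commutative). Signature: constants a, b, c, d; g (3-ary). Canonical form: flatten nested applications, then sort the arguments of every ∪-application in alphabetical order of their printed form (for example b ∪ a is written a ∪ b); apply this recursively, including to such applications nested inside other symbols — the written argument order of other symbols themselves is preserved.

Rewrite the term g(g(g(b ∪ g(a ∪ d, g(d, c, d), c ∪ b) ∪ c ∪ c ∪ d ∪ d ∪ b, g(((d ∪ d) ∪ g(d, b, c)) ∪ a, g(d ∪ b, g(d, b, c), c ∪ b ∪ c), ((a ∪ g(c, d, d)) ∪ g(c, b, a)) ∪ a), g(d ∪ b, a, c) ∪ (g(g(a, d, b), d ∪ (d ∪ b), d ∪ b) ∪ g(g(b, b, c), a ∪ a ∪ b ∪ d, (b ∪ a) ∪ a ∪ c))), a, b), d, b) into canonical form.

Focus inside:  g(d ∪ b, a, c) ∪ (g(g(a, d, b), d ∪ (d ∪ b), d ∪ b) ∪ g(g(b, b, c), a ∪ a ∪ b ∪ d, (b ∪ a) ∪ a ∪ c))
Flatten:  g(d ∪ b, a, c) ∪ g(g(a, d, b), d ∪ (d ∪ b), d ∪ b) ∪ g(g(b, b, c), a ∪ a ∪ b ∪ d, (b ∪ a) ∪ a ∪ c)
Simplify inside:  g(d ∪ b, a, c)  →  g(b ∪ d, a, c)
Inside:  g(g(a, d, b), d ∪ (d ∪ b), d ∪ b)  →  g(g(a, d, b), b ∪ d ∪ d, b ∪ d)
Inside:  g(g(b, b, c), a ∪ a ∪ b ∪ d, (b ∪ a) ∪ a ∪ c)  →  g(g(b, b, c), a ∪ a ∪ b ∪ d, a ∪ a ∪ b ∪ c)
Order the arguments:  g(b ∪ d, a, c) ∪ g(g(a, d, b), b ∪ d ∪ d, b ∪ d) ∪ g(g(b, b, c), a ∪ a ∪ b ∪ d, a ∪ a ∪ b ∪ c)
Rebuild:  g(g(g(b ∪ b ∪ c ∪ c ∪ d ∪ d ∪ g(a ∪ d, g(d, c, d), b ∪ c), g(a ∪ d ∪ d ∪ g(d, b, c), g(b ∪ d, g(d, b, c), b ∪ c ∪ c), a ∪ a ∪ g(c, b, a) ∪ g(c, d, d)), g(b ∪ d, a, c) ∪ g(g(a, d, b), b ∪ d ∪ d, b ∪ d) ∪ g(g(b, b, c), a ∪ a ∪ b ∪ d, a ∪ a ∪ b ∪ c)), a, b), d, b)

Answer: g(g(g(b ∪ b ∪ c ∪ c ∪ d ∪ d ∪ g(a ∪ d, g(d, c, d), b ∪ c), g(a ∪ d ∪ d ∪ g(d, b, c), g(b ∪ d, g(d, b, c), b ∪ c ∪ c), a ∪ a ∪ g(c, b, a) ∪ g(c, d, d)), g(b ∪ d, a, c) ∪ g(g(a, d, b), b ∪ d ∪ d, b ∪ d) ∪ g(g(b, b, c), a ∪ a ∪ b ∪ d, a ∪ a ∪ b ∪ c)), a, b), d, b)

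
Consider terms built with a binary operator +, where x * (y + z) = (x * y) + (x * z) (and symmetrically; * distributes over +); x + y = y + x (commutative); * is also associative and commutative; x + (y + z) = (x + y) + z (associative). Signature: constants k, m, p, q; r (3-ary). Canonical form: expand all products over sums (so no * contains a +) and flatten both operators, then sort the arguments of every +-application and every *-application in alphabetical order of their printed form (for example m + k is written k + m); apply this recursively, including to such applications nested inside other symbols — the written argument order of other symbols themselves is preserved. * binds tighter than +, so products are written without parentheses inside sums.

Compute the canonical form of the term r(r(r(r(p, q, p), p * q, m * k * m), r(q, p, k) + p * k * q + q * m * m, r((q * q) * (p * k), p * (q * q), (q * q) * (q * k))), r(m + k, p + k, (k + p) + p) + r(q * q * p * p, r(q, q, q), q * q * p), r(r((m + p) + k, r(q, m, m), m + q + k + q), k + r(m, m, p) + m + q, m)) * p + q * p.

Answer: p * q + p * r(r(r(r(p, q, p), p * q, k * m * m), k * p * q + m * m * q + r(q, p, k), r(k * p * q * q, p * q * q, k * q * q * q)), r(k + m, k + p, k + p + p) + r(p * p * q * q, r(q, q, q), p * q * q), r(r(k + m + p, r(q, m, m), k + m + q + q), k + m + q + r(m, m, p), m))

Derivation:
Un-nest:  p * r(r(r(r(p, q, p), p * q, k * m * m), k * p * q + m * m * q + r(q, p, k), r(k * p * q * q, p * q * q, k * q * q * q)), r(k + m, k + p, k + p + p) + r(p * p * q * q, r(q, q, q), p * q * q), r(r(k + m + p, r(q, m, m), k + m + q + q), k + m + q + r(m, m, p), m)) + p * q
Order the arguments:  p * q + p * r(r(r(r(p, q, p), p * q, k * m * m), k * p * q + m * m * q + r(q, p, k), r(k * p * q * q, p * q * q, k * q * q * q)), r(k + m, k + p, k + p + p) + r(p * p * q * q, r(q, q, q), p * q * q), r(r(k + m + p, r(q, m, m), k + m + q + q), k + m + q + r(m, m, p), m))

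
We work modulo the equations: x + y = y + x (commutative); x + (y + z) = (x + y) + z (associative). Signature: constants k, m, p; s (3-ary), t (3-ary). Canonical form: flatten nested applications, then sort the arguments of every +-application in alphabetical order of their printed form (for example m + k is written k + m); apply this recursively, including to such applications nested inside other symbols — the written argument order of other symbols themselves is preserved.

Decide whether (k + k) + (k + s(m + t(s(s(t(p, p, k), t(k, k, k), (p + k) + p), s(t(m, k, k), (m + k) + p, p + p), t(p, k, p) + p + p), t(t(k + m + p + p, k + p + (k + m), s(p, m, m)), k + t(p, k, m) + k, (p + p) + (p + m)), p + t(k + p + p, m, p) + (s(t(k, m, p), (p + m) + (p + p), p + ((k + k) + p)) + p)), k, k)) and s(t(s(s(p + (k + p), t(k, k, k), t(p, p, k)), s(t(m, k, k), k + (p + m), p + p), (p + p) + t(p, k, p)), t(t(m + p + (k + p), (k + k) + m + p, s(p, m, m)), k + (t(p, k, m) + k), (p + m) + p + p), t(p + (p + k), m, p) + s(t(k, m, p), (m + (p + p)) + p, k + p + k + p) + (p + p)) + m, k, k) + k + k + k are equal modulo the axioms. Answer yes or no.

Answer: no — k + k + k + s(m + t(s(s(t(p, p, k), t(k, k, k), k + p + p), s(t(m, k, k), k + m + p, p + p), p + p + t(p, k, p)), t(t(k + m + p + p, k + k + m + p, s(p, m, m)), k + k + t(p, k, m), m + p + p + p), p + p + s(t(k, m, p), m + p + p + p, k + k + p + p) + t(k + p + p, m, p)), k, k) vs k + k + k + s(m + t(s(s(k + p + p, t(k, k, k), t(p, p, k)), s(t(m, k, k), k + m + p, p + p), p + p + t(p, k, p)), t(t(k + m + p + p, k + k + m + p, s(p, m, m)), k + k + t(p, k, m), m + p + p + p), p + p + s(t(k, m, p), m + p + p + p, k + k + p + p) + t(k + p + p, m, p)), k, k)

Derivation:
Left:  (k + k) + (k + s(m + t(s(s(t(p, p, k), t(k, k, k), (p + k) + p), s(t(m, k, k), (m + k) + p, p + p), t(p, k, p) + p + p), t(t(k + m + p + p, k + p + (k + m), s(p, m, m)), k + t(p, k, m) + k, (p + p) + (p + m)), p + t(k + p + p, m, p) + (s(t(k, m, p), (p + m) + (p + p), p + ((k + k) + p)) + p)), k, k))
  Merge nested applications:  k + k + k + s(m + t(s(s(t(p, p, k), t(k, k, k), (p + k) + p), s(t(m, k, k), (m + k) + p, p + p), t(p, k, p) + p + p), t(t(k + m + p + p, k + p + (k + m), s(p, m, m)), k + t(p, k, m) + k, (p + p) + (p + m)), p + t(k + p + p, m, p) + (s(t(k, m, p), (p + m) + (p + p), p + ((k + k) + p)) + p)), k, k)
  Simplify inside:  s(m + t(s(s(t(p, p, k), t(k, k, k), (p + k) + p), s(t(m, k, k), (m + k) + p, p + p), t(p, k, p) + p + p), t(t(k + m + p + p, k + p + (k + m), s(p, m, m)), k + t(p, k, m) + k, (p + p) + (p + m)), p + t(k + p + p, m, p) + (s(t(k, m, p), (p + m) + (p + p), p + ((k + k) + p)) + p)), k, k)  →  s(m + t(s(s(t(p, p, k), t(k, k, k), k + p + p), s(t(m, k, k), k + m + p, p + p), p + p + t(p, k, p)), t(t(k + m + p + p, k + k + m + p, s(p, m, m)), k + k + t(p, k, m), m + p + p + p), p + p + s(t(k, m, p), m + p + p + p, k + k + p + p) + t(k + p + p, m, p)), k, k)
  Order the arguments:  k + k + k + s(m + t(s(s(t(p, p, k), t(k, k, k), k + p + p), s(t(m, k, k), k + m + p, p + p), p + p + t(p, k, p)), t(t(k + m + p + p, k + k + m + p, s(p, m, m)), k + k + t(p, k, m), m + p + p + p), p + p + s(t(k, m, p), m + p + p + p, k + k + p + p) + t(k + p + p, m, p)), k, k)
Right:  s(t(s(s(p + (k + p), t(k, k, k), t(p, p, k)), s(t(m, k, k), k + (p + m), p + p), (p + p) + t(p, k, p)), t(t(m + p + (k + p), (k + k) + m + p, s(p, m, m)), k + (t(p, k, m) + k), (p + m) + p + p), t(p + (p + k), m, p) + s(t(k, m, p), (m + (p + p)) + p, k + p + k + p) + (p + p)) + m, k, k) + k + k + k
  Canonicalize subterm:  s(t(s(s(p + (k + p), t(k, k, k), t(p, p, k)), s(t(m, k, k), k + (p + m), p + p), (p + p) + t(p, k, p)), t(t(m + p + (k + p), (k + k) + m + p, s(p, m, m)), k + (t(p, k, m) + k), (p + m) + p + p), t(p + (p + k), m, p) + s(t(k, m, p), (m + (p + p)) + p, k + p + k + p) + (p + p)) + m, k, k)  →  s(m + t(s(s(k + p + p, t(k, k, k), t(p, p, k)), s(t(m, k, k), k + m + p, p + p), p + p + t(p, k, p)), t(t(k + m + p + p, k + k + m + p, s(p, m, m)), k + k + t(p, k, m), m + p + p + p), p + p + s(t(k, m, p), m + p + p + p, k + k + p + p) + t(k + p + p, m, p)), k, k)
  Order the arguments:  k + k + k + s(m + t(s(s(k + p + p, t(k, k, k), t(p, p, k)), s(t(m, k, k), k + m + p, p + p), p + p + t(p, k, p)), t(t(k + m + p + p, k + k + m + p, s(p, m, m)), k + k + t(p, k, m), m + p + p + p), p + p + s(t(k, m, p), m + p + p + p, k + k + p + p) + t(k + p + p, m, p)), k, k)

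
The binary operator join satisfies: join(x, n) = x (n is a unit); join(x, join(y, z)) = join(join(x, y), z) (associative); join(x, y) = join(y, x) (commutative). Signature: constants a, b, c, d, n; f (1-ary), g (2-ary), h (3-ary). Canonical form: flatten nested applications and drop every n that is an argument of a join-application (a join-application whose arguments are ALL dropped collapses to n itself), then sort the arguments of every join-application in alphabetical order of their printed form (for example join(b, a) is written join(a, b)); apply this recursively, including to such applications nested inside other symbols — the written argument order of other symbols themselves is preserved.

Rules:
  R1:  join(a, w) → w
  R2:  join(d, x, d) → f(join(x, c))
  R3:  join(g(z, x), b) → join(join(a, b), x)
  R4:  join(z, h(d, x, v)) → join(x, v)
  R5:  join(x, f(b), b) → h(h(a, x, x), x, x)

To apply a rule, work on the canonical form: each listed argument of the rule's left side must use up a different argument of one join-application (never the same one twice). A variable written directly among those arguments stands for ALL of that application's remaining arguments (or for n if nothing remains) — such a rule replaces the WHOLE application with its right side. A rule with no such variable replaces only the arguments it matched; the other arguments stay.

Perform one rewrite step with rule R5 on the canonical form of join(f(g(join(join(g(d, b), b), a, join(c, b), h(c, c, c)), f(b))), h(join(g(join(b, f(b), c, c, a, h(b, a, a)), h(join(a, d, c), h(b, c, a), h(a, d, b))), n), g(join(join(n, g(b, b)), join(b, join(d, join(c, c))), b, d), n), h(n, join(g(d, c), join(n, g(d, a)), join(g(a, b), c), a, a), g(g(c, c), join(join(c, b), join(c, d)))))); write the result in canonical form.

Answer: join(f(g(join(a, b, b, c, g(d, b), h(c, c, c)), f(b))), h(g(h(h(a, join(a, c, c, h(b, a, a)), join(a, c, c, h(b, a, a))), join(a, c, c, h(b, a, a)), join(a, c, c, h(b, a, a))), h(join(a, c, d), h(b, c, a), h(a, d, b))), g(join(b, b, c, c, d, d, g(b, b)), n), h(n, join(a, a, c, g(a, b), g(d, a), g(d, c)), g(g(c, c), join(b, c, c, d)))))

Derivation:
Canonical form:  join(f(g(join(a, b, b, c, g(d, b), h(c, c, c)), f(b))), h(g(join(a, b, c, c, f(b), h(b, a, a)), h(join(a, c, d), h(b, c, a), h(a, d, b))), g(join(b, b, c, c, d, d, g(b, b)), n), h(n, join(a, a, c, g(a, b), g(d, a), g(d, c)), g(g(c, c), join(b, c, c, d)))))
Apply R5:  consuming b, f(b);  x := join(a, c, c, h(b, a, a))
Every leftover argument binds to the variable; the entire application is replaced.
Giving:  join(f(g(join(a, b, b, c, g(d, b), h(c, c, c)), f(b))), h(g(h(h(a, join(a, c, c, h(b, a, a)), join(a, c, c, h(b, a, a))), join(a, c, c, h(b, a, a)), join(a, c, c, h(b, a, a))), h(join(a, c, d), h(b, c, a), h(a, d, b))), g(join(b, b, c, c, d, d, g(b, b)), n), h(n, join(a, a, c, g(a, b), g(d, a), g(d, c)), g(g(c, c), join(b, c, c, d)))))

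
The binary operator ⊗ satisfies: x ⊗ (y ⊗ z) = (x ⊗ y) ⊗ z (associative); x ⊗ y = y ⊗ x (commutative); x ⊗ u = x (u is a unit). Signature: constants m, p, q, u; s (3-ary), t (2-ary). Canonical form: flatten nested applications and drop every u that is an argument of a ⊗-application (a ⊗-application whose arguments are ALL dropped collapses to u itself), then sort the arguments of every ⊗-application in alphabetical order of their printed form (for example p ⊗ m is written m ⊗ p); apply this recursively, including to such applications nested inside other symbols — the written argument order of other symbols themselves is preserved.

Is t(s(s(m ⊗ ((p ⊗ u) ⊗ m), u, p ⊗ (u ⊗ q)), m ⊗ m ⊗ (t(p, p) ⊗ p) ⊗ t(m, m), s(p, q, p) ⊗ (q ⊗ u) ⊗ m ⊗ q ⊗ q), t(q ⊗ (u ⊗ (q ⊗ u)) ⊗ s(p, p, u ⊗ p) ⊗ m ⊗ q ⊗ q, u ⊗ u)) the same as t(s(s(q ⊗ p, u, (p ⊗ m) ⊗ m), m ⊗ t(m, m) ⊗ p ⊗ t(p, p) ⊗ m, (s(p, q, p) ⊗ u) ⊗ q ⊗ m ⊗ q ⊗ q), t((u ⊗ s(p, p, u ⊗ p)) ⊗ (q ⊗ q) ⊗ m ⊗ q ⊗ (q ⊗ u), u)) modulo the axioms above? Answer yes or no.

Left:  t(s(s(m ⊗ ((p ⊗ u) ⊗ m), u, p ⊗ (u ⊗ q)), m ⊗ m ⊗ (t(p, p) ⊗ p) ⊗ t(m, m), s(p, q, p) ⊗ (q ⊗ u) ⊗ m ⊗ q ⊗ q), t(q ⊗ (u ⊗ (q ⊗ u)) ⊗ s(p, p, u ⊗ p) ⊗ m ⊗ q ⊗ q, u ⊗ u))
  Work inside:  q ⊗ (u ⊗ (q ⊗ u)) ⊗ s(p, p, u ⊗ p) ⊗ m ⊗ q ⊗ q
  Merge nested applications:  q ⊗ u ⊗ q ⊗ u ⊗ s(p, p, u ⊗ p) ⊗ m ⊗ q ⊗ q
  Canonicalize subterm:  s(p, p, u ⊗ p)  →  s(p, p, p)
  Drop the unit:  drop u (×2)
  Sort:  m ⊗ q ⊗ q ⊗ q ⊗ q ⊗ s(p, p, p)
  Reassemble:  t(s(s(m ⊗ m ⊗ p, u, p ⊗ q), m ⊗ m ⊗ p ⊗ t(m, m) ⊗ t(p, p), m ⊗ q ⊗ q ⊗ q ⊗ s(p, q, p)), t(m ⊗ q ⊗ q ⊗ q ⊗ q ⊗ s(p, p, p), u))
Right:  t(s(s(q ⊗ p, u, (p ⊗ m) ⊗ m), m ⊗ t(m, m) ⊗ p ⊗ t(p, p) ⊗ m, (s(p, q, p) ⊗ u) ⊗ q ⊗ m ⊗ q ⊗ q), t((u ⊗ s(p, p, u ⊗ p)) ⊗ (q ⊗ q) ⊗ m ⊗ q ⊗ (q ⊗ u), u))
  Work inside:  (u ⊗ s(p, p, u ⊗ p)) ⊗ (q ⊗ q) ⊗ m ⊗ q ⊗ (q ⊗ u)
  Un-nest:  u ⊗ s(p, p, u ⊗ p) ⊗ q ⊗ q ⊗ m ⊗ q ⊗ q ⊗ u
  Canonicalize subterm:  s(p, p, u ⊗ p)  →  s(p, p, p)
  Drop the unit:  drop u (×2)
  Order the arguments:  m ⊗ q ⊗ q ⊗ q ⊗ q ⊗ s(p, p, p)
  Reassemble:  t(s(s(p ⊗ q, u, m ⊗ m ⊗ p), m ⊗ m ⊗ p ⊗ t(m, m) ⊗ t(p, p), m ⊗ q ⊗ q ⊗ q ⊗ s(p, q, p)), t(m ⊗ q ⊗ q ⊗ q ⊗ q ⊗ s(p, p, p), u))

Answer: no — t(s(s(m ⊗ m ⊗ p, u, p ⊗ q), m ⊗ m ⊗ p ⊗ t(m, m) ⊗ t(p, p), m ⊗ q ⊗ q ⊗ q ⊗ s(p, q, p)), t(m ⊗ q ⊗ q ⊗ q ⊗ q ⊗ s(p, p, p), u)) vs t(s(s(p ⊗ q, u, m ⊗ m ⊗ p), m ⊗ m ⊗ p ⊗ t(m, m) ⊗ t(p, p), m ⊗ q ⊗ q ⊗ q ⊗ s(p, q, p)), t(m ⊗ q ⊗ q ⊗ q ⊗ q ⊗ s(p, p, p), u))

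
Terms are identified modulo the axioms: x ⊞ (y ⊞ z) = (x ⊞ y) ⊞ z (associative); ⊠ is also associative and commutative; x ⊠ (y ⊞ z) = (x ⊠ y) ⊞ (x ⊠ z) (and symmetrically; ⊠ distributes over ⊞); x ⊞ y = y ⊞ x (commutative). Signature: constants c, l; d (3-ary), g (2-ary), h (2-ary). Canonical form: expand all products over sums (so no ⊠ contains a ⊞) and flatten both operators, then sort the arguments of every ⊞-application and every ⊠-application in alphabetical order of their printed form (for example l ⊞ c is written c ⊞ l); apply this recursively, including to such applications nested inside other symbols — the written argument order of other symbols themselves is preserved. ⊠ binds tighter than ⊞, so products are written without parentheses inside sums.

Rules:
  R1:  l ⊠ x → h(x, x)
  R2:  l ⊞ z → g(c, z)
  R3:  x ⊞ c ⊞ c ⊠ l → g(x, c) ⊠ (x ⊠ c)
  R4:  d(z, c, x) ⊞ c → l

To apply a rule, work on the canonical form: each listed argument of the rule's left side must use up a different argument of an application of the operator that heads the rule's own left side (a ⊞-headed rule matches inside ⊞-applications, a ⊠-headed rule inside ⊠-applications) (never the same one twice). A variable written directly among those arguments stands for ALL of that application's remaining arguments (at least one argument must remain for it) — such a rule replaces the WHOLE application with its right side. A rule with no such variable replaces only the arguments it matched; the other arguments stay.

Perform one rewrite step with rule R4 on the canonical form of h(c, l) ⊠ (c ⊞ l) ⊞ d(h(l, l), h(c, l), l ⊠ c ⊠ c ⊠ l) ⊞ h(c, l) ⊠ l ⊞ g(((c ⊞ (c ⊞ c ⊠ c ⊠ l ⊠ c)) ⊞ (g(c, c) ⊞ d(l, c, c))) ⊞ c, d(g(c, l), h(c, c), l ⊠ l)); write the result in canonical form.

Canonical form:  c ⊠ h(c, l) ⊞ d(h(l, l), h(c, l), c ⊠ c ⊠ l ⊠ l) ⊞ g(c ⊞ c ⊞ c ⊞ c ⊠ c ⊠ c ⊠ l ⊞ d(l, c, c) ⊞ g(c, c), d(g(c, l), h(c, c), l ⊠ l)) ⊞ h(c, l) ⊠ l ⊞ h(c, l) ⊠ l
Match R4:  consume c, d(l, c, c);  x := c, z := l
Result:  c ⊠ h(c, l) ⊞ d(h(l, l), h(c, l), c ⊠ c ⊠ l ⊠ l) ⊞ g(c ⊞ c ⊞ c ⊠ c ⊠ c ⊠ l ⊞ g(c, c) ⊞ l, d(g(c, l), h(c, c), l ⊠ l)) ⊞ h(c, l) ⊠ l ⊞ h(c, l) ⊠ l

Answer: c ⊠ h(c, l) ⊞ d(h(l, l), h(c, l), c ⊠ c ⊠ l ⊠ l) ⊞ g(c ⊞ c ⊞ c ⊠ c ⊠ c ⊠ l ⊞ g(c, c) ⊞ l, d(g(c, l), h(c, c), l ⊠ l)) ⊞ h(c, l) ⊠ l ⊞ h(c, l) ⊠ l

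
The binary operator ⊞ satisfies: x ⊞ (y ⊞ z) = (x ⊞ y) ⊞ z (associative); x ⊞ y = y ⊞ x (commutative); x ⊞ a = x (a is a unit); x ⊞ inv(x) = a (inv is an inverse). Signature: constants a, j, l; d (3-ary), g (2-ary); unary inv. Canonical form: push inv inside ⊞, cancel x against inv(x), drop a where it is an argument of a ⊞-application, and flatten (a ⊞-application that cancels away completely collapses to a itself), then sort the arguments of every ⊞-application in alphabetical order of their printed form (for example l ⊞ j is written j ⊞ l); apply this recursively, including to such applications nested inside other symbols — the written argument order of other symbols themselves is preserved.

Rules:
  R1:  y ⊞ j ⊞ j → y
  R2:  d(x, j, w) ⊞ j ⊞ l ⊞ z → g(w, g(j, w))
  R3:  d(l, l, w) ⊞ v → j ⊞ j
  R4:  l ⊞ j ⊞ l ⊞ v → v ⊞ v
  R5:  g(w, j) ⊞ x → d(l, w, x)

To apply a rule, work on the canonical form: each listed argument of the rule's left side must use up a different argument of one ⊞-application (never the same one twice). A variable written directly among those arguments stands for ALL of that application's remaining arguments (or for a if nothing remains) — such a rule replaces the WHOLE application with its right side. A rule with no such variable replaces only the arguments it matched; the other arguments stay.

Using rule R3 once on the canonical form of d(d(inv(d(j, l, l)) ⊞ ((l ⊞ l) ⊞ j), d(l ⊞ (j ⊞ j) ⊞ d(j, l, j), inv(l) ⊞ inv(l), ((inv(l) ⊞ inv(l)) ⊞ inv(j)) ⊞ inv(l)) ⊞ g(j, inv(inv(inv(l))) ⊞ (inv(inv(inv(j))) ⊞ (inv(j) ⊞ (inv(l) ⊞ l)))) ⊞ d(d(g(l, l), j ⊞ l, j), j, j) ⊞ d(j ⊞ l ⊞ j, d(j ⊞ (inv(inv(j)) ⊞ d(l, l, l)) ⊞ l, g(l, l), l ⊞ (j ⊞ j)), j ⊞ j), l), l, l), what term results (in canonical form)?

Answer: d(d(inv(d(j, l, l)) ⊞ j ⊞ l ⊞ l, d(d(g(l, l), j ⊞ l, j), j, j) ⊞ d(d(j, l, j) ⊞ j ⊞ j ⊞ l, inv(l) ⊞ inv(l), inv(j) ⊞ inv(l) ⊞ inv(l) ⊞ inv(l)) ⊞ d(j ⊞ j ⊞ l, d(j ⊞ j, g(l, l), j ⊞ j ⊞ l), j ⊞ j) ⊞ g(j, inv(j) ⊞ inv(j) ⊞ inv(l)), l), l, l)

Derivation:
Canonical form:  d(d(inv(d(j, l, l)) ⊞ j ⊞ l ⊞ l, d(d(g(l, l), j ⊞ l, j), j, j) ⊞ d(d(j, l, j) ⊞ j ⊞ j ⊞ l, inv(l) ⊞ inv(l), inv(j) ⊞ inv(l) ⊞ inv(l) ⊞ inv(l)) ⊞ d(j ⊞ j ⊞ l, d(d(l, l, l) ⊞ j ⊞ j ⊞ l, g(l, l), j ⊞ j ⊞ l), j ⊞ j) ⊞ g(j, inv(j) ⊞ inv(j) ⊞ inv(l)), l), l, l)
Apply R3:  consuming d(l, l, l);  v := j ⊞ j ⊞ l, w := l
Every leftover argument binds to the variable; the entire application is replaced.
Giving:  d(d(inv(d(j, l, l)) ⊞ j ⊞ l ⊞ l, d(d(g(l, l), j ⊞ l, j), j, j) ⊞ d(d(j, l, j) ⊞ j ⊞ j ⊞ l, inv(l) ⊞ inv(l), inv(j) ⊞ inv(l) ⊞ inv(l) ⊞ inv(l)) ⊞ d(j ⊞ j ⊞ l, d(j ⊞ j, g(l, l), j ⊞ j ⊞ l), j ⊞ j) ⊞ g(j, inv(j) ⊞ inv(j) ⊞ inv(l)), l), l, l)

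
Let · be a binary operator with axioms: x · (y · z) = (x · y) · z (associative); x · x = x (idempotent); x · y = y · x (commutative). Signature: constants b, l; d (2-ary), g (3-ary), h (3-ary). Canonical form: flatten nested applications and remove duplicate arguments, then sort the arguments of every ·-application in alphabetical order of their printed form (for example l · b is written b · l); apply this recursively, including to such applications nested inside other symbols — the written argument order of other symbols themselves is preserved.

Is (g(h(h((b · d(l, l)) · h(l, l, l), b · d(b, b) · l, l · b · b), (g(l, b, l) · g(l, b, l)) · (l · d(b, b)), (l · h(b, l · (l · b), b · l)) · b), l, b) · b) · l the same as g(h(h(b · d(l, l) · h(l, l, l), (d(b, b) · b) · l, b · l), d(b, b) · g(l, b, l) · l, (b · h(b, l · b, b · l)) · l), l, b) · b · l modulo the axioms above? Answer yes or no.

Left:  (g(h(h((b · d(l, l)) · h(l, l, l), b · d(b, b) · l, l · b · b), (g(l, b, l) · g(l, b, l)) · (l · d(b, b)), (l · h(b, l · (l · b), b · l)) · b), l, b) · b) · l
  Un-nest:  g(h(h((b · d(l, l)) · h(l, l, l), b · d(b, b) · l, l · b · b), (g(l, b, l) · g(l, b, l)) · (l · d(b, b)), (l · h(b, l · (l · b), b · l)) · b), l, b) · b · l
  Inside:  g(h(h((b · d(l, l)) · h(l, l, l), b · d(b, b) · l, l · b · b), (g(l, b, l) · g(l, b, l)) · (l · d(b, b)), (l · h(b, l · (l · b), b · l)) · b), l, b)  →  g(h(h(b · d(l, l) · h(l, l, l), b · d(b, b) · l, b · l), d(b, b) · g(l, b, l) · l, b · h(b, b · l, b · l) · l), l, b)
  Order the arguments:  b · g(h(h(b · d(l, l) · h(l, l, l), b · d(b, b) · l, b · l), d(b, b) · g(l, b, l) · l, b · h(b, b · l, b · l) · l), l, b) · l
Right:  g(h(h(b · d(l, l) · h(l, l, l), (d(b, b) · b) · l, b · l), d(b, b) · g(l, b, l) · l, (b · h(b, l · b, b · l)) · l), l, b) · b · l
  Canonicalize subterm:  g(h(h(b · d(l, l) · h(l, l, l), (d(b, b) · b) · l, b · l), d(b, b) · g(l, b, l) · l, (b · h(b, l · b, b · l)) · l), l, b)  →  g(h(h(b · d(l, l) · h(l, l, l), b · d(b, b) · l, b · l), d(b, b) · g(l, b, l) · l, b · h(b, b · l, b · l) · l), l, b)
  Sort arguments:  b · g(h(h(b · d(l, l) · h(l, l, l), b · d(b, b) · l, b · l), d(b, b) · g(l, b, l) · l, b · h(b, b · l, b · l) · l), l, b) · l

Answer: yes — both canonical forms are b · g(h(h(b · d(l, l) · h(l, l, l), b · d(b, b) · l, b · l), d(b, b) · g(l, b, l) · l, b · h(b, b · l, b · l) · l), l, b) · l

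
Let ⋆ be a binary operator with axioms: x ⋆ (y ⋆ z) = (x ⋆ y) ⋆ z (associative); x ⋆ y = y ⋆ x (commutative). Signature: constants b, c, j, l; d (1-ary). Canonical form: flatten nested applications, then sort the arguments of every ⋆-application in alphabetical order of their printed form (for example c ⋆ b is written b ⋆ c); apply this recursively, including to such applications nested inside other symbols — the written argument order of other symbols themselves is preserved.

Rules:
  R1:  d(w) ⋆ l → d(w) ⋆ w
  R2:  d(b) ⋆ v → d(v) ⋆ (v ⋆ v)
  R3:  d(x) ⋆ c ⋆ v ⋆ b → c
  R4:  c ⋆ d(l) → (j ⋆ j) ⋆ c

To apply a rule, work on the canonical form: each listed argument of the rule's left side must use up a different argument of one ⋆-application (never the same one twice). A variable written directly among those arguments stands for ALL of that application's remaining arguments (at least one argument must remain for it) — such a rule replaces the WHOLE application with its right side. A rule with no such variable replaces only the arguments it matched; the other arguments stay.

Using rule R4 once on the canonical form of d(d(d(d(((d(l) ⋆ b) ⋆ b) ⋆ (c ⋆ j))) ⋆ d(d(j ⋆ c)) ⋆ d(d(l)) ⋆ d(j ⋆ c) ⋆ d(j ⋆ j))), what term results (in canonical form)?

Answer: d(d(d(c ⋆ j) ⋆ d(d(b ⋆ b ⋆ c ⋆ j ⋆ j ⋆ j)) ⋆ d(d(c ⋆ j)) ⋆ d(d(l)) ⋆ d(j ⋆ j)))

Derivation:
Canonical form:  d(d(d(c ⋆ j) ⋆ d(d(b ⋆ b ⋆ c ⋆ d(l) ⋆ j)) ⋆ d(d(c ⋆ j)) ⋆ d(d(l)) ⋆ d(j ⋆ j)))
R4 matches:  uses c, d(l)
Giving:  d(d(d(c ⋆ j) ⋆ d(d(b ⋆ b ⋆ c ⋆ j ⋆ j ⋆ j)) ⋆ d(d(c ⋆ j)) ⋆ d(d(l)) ⋆ d(j ⋆ j)))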